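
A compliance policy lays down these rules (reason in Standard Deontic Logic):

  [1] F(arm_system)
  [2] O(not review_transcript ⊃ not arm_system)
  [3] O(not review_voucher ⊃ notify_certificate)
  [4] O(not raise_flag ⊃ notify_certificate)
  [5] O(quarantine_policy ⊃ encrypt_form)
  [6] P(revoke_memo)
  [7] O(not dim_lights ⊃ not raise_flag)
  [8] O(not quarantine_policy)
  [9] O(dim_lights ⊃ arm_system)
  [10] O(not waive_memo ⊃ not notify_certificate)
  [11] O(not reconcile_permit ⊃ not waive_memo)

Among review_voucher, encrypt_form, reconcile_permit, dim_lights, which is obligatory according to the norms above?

F(arm_system) at premise 1 means O(not arm_system).
Premise 9, O(dim_lights ⊃ arm_system), contraposes to O(not arm_system ⊃ not dim_lights); with O(not arm_system) we get O(not dim_lights).
Applying K to premise 7 (O(not dim_lights ⊃ not raise_flag)) and O(not dim_lights) yields O(not raise_flag).
Premise 4 is O(not raise_flag ⊃ notify_certificate); since O(not raise_flag), deontic closure gives O(notify_certificate).
The contrapositive of premise 10 (O(not waive_memo ⊃ not notify_certificate)) is O(notify_certificate ⊃ waive_memo), and O(notify_certificate) is already established, so O(waive_memo).
Premise 11 is O(not reconcile_permit ⊃ not waive_memo); contrapositively O(waive_memo ⊃ reconcile_permit). Since O(waive_memo) holds, K gives O(reconcile_permit).
So O(reconcile_permit) holds — reconcile_permit is obligatory. None of the other listed options is made obligatory by any chain of premises.

reconcile_permit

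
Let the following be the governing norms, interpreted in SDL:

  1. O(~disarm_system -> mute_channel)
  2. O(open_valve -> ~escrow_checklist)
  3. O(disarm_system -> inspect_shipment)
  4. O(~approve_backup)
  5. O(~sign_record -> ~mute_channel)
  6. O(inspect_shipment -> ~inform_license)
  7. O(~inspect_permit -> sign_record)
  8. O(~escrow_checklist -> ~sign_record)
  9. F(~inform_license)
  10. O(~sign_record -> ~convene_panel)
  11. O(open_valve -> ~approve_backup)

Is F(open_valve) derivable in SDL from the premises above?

Yes

Premise 9 is F(~inform_license), i.e. O(inform_license).
Premise 6 is O(inspect_shipment -> ~inform_license); contrapositively O(inform_license -> ~inspect_shipment). Since O(inform_license) holds, K gives O(~inspect_shipment).
The contrapositive of premise 3 (O(disarm_system -> inspect_shipment)) is O(~inspect_shipment -> ~disarm_system), and O(~inspect_shipment) is already established, so O(~disarm_system).
From O(~disarm_system) and premise 1, O(~disarm_system -> mute_channel), we obtain O(mute_channel).
The contrapositive of premise 5 (O(~sign_record -> ~mute_channel)) is O(mute_channel -> sign_record), and O(mute_channel) is already established, so O(sign_record).
Premise 8, O(~escrow_checklist -> ~sign_record), contraposes to O(sign_record -> escrow_checklist); with O(sign_record) we get O(escrow_checklist).
Premise 2, O(open_valve -> ~escrow_checklist), contraposes to O(escrow_checklist -> ~open_valve); with O(escrow_checklist) we get O(~open_valve).
Premises 4, 7, 10, 11 do not contribute to this derivation.
So O(~open_valve) holds, i.e. F(open_valve). The claim follows.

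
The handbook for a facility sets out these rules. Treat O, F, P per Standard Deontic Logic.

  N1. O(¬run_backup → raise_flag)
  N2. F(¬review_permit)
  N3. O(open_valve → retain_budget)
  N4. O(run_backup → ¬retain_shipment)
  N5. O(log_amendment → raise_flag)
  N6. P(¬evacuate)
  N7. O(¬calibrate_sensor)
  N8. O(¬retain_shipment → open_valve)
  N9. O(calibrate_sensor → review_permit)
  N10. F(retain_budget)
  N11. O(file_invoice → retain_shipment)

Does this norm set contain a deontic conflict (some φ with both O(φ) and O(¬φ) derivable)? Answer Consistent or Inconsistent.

Consistent

Premise 9 is O(calibrate_sensor → review_permit); even if O(review_permit) held, inferring O(calibrate_sensor) would be affirming the consequent — invalid.
So O(calibrate_sensor) is not derivable, and the apparent clash with O(¬calibrate_sensor) does not arise.
A world satisfying every obligation exists (e.g. calibrate_sensor=false, evacuate=false, file_invoice=false, log_amendment=false, open_valve=false, raise_flag=true, retain_budget=false, retain_shipment=true, review_permit=true, run_backup=false); no atom is both obligatory and forbidden, so the set is consistent.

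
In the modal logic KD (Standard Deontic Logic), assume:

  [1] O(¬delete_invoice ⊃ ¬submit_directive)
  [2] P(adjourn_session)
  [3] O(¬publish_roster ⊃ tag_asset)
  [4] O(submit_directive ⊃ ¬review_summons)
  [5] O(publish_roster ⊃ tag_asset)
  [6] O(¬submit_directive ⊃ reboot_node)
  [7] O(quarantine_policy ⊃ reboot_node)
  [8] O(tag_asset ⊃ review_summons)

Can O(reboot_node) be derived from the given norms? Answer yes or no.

Yes

By case analysis on ¬publish_roster: premise 3 gives O(¬publish_roster ⊃ tag_asset) and premise 5 gives O(publish_roster ⊃ tag_asset), so O(tag_asset) either way.
With premise 8, O(tag_asset ⊃ review_summons), the K-axiom yields O(review_summons).
Premise 4, O(submit_directive ⊃ ¬review_summons), contraposes to O(review_summons ⊃ ¬submit_directive); with O(review_summons) we get O(¬submit_directive).
From O(¬submit_directive) and premise 6, O(¬submit_directive ⊃ reboot_node), we obtain O(reboot_node).
Premises 1, 2, 7 do not contribute to this derivation.
So O(reboot_node) follows.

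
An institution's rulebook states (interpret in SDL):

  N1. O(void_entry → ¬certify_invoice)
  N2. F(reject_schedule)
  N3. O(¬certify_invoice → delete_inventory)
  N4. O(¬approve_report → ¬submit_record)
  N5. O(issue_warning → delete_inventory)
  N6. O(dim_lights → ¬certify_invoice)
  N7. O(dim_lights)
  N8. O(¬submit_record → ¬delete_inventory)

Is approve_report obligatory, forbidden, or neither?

Premise 7 states O(dim_lights) outright.
With premise 6, O(dim_lights → ¬certify_invoice), the K-axiom yields O(¬certify_invoice).
Premise 3 is O(¬certify_invoice → delete_inventory); since O(¬certify_invoice), deontic closure gives O(delete_inventory).
The contrapositive of premise 8 (O(¬submit_record → ¬delete_inventory)) is O(delete_inventory → submit_record), and O(delete_inventory) is already established, so O(submit_record).
Premise 4, O(¬approve_report → ¬submit_record), contraposes to O(submit_record → approve_report); with O(submit_record) we get O(approve_report).
Premises 1, 2, 5 do not contribute to this derivation.
Hence approve_report is obligatory.

Obligatory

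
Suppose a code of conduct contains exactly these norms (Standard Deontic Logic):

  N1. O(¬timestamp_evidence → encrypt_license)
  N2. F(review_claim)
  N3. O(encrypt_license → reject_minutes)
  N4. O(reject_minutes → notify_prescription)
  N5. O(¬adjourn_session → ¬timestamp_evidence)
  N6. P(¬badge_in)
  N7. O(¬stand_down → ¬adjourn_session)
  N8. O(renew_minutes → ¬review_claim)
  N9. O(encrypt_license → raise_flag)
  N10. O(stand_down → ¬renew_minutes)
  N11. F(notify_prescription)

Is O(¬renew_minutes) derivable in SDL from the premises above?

Yes

Premise 11 is F(notify_prescription), i.e. O(¬notify_prescription).
Premise 4 is O(reject_minutes → notify_prescription); contrapositively O(¬notify_prescription → ¬reject_minutes). Since O(¬notify_prescription) holds, K gives O(¬reject_minutes).
Premise 3, O(encrypt_license → reject_minutes), contraposes to O(¬reject_minutes → ¬encrypt_license); with O(¬reject_minutes) we get O(¬encrypt_license).
Premise 1 is O(¬timestamp_evidence → encrypt_license); contrapositively O(¬encrypt_license → timestamp_evidence). Since O(¬encrypt_license) holds, K gives O(timestamp_evidence).
Premise 5, O(¬adjourn_session → ¬timestamp_evidence), contraposes to O(timestamp_evidence → adjourn_session); with O(timestamp_evidence) we get O(adjourn_session).
Premise 7, O(¬stand_down → ¬adjourn_session), contraposes to O(adjourn_session → stand_down); with O(adjourn_session) we get O(stand_down).
With premise 10, O(stand_down → ¬renew_minutes), the K-axiom yields O(¬renew_minutes).
Premises 2, 6, 8, 9 do not contribute to this derivation.
So O(¬renew_minutes) follows.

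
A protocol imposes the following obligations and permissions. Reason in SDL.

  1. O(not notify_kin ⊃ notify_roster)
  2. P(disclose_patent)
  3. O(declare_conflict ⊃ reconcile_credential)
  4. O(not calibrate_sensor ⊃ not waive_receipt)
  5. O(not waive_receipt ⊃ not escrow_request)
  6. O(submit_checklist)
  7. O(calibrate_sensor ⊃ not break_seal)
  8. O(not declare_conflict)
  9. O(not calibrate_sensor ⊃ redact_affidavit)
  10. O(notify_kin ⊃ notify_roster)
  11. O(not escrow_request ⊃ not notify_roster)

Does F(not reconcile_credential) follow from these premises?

No

Premise 3 is O(declare_conflict ⊃ reconcile_credential), but O(declare_conflict) is not derivable from the premises, so it does not yield O(reconcile_credential).
No other premise forces O(reconcile_credential). An ideal world satisfying every premise can still have not reconcile_credential true, so F(not reconcile_credential) is not derivable.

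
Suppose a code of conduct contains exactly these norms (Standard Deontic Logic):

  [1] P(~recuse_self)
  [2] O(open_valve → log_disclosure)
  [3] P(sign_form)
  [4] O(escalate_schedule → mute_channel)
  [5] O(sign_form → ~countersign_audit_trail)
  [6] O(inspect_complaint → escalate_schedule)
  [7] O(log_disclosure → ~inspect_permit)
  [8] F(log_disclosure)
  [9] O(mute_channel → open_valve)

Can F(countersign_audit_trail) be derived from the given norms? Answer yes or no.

No

Premise 5 is O(sign_form → ~countersign_audit_trail), but O(sign_form) is not derivable from the premises (the permission P(sign_form) asserts only ~O(~sign_form), not O(sign_form)), so it does not yield O(~countersign_audit_trail).
No other premise forces O(~countersign_audit_trail). An ideal world satisfying every premise can still have countersign_audit_trail true, so F(countersign_audit_trail) is not derivable.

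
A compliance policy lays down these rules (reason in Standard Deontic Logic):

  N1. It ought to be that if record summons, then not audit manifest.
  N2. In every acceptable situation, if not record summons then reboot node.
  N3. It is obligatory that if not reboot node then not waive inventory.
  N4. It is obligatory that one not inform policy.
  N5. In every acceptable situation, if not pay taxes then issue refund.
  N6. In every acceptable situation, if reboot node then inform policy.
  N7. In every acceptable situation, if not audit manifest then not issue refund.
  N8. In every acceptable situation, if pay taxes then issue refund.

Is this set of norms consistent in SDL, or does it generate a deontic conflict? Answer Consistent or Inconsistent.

Inconsistent

Premises 5 and 8 are O(¬pay_taxes → issue_refund) and O(pay_taxes → issue_refund); every ideal world satisfies ¬pay_taxes or pay_taxes, so in either case issue_refund holds — hence O(issue_refund).
The contrapositive of premise 7 (O(¬audit_manifest → ¬issue_refund)) is O(issue_refund → audit_manifest), and O(issue_refund) is already established, so O(audit_manifest).
Premise 1, O(record_summons → ¬audit_manifest), contraposes to O(audit_manifest → ¬record_summons); with O(audit_manifest) we get O(¬record_summons).
From O(¬record_summons) and premise 2, O(¬record_summons → reboot_node), we obtain O(reboot_node).
From O(reboot_node) and premise 6, O(reboot_node → inform_policy), we obtain O(inform_policy).
Yet premise 4 states O(¬inform_policy).
We now have both O(inform_policy) and O(¬inform_policy) — inform_policy is simultaneously obligatory and forbidden, violating the D-axiom.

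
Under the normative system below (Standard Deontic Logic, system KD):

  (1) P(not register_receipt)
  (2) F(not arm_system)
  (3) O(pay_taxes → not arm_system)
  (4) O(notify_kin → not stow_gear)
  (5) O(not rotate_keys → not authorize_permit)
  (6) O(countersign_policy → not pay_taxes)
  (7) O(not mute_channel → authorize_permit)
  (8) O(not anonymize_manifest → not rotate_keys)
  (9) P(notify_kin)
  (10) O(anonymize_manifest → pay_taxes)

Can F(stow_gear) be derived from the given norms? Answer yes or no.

No

Premise 4 is O(notify_kin → not stow_gear), but O(notify_kin) is not derivable from the premises (the permission P(notify_kin) asserts only not O(not notify_kin), not O(notify_kin)), so it does not yield O(not stow_gear).
No other premise forces O(not stow_gear). An ideal world satisfying every premise can still have stow_gear true, so F(stow_gear) is not derivable.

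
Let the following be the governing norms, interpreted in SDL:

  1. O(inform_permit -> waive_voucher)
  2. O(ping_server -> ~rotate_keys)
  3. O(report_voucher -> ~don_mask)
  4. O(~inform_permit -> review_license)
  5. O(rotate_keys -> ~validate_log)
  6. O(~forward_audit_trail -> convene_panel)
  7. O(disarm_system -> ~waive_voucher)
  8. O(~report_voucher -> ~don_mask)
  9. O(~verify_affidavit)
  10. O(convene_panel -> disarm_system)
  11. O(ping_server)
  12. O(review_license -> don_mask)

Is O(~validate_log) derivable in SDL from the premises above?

No

Premise 5 is O(rotate_keys -> ~validate_log), but O(rotate_keys) is not derivable from the premises, so it does not yield O(~validate_log).
No other premise forces O(~validate_log). An ideal world satisfying every premise can still have ~validate_log false, so O(~validate_log) is not derivable.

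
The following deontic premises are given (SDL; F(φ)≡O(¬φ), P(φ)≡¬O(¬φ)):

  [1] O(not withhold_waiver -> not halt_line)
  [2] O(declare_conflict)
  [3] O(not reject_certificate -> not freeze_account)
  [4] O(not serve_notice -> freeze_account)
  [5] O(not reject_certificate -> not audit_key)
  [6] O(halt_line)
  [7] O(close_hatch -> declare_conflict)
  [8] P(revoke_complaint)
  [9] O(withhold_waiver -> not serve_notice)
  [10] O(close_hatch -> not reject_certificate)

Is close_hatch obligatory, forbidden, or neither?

Forbidden

Premise 6 states O(halt_line) outright.
Premise 1, O(not withhold_waiver -> not halt_line), contraposes to O(halt_line -> withhold_waiver); with O(halt_line) we get O(withhold_waiver).
Applying K to premise 9 (O(withhold_waiver -> not serve_notice)) and O(withhold_waiver) yields O(not serve_notice).
Premise 4 is O(not serve_notice -> freeze_account); since O(not serve_notice), deontic closure gives O(freeze_account).
Premise 3, O(not reject_certificate -> not freeze_account), contraposes to O(freeze_account -> reject_certificate); with O(freeze_account) we get O(reject_certificate).
The contrapositive of premise 10 (O(close_hatch -> not reject_certificate)) is O(reject_certificate -> not close_hatch), and O(reject_certificate) is already established, so O(not close_hatch).
Premises 2, 5, 7, 8 do not contribute to this derivation.
Thus O(not close_hatch), which is F(close_hatch): close_hatch is forbidden.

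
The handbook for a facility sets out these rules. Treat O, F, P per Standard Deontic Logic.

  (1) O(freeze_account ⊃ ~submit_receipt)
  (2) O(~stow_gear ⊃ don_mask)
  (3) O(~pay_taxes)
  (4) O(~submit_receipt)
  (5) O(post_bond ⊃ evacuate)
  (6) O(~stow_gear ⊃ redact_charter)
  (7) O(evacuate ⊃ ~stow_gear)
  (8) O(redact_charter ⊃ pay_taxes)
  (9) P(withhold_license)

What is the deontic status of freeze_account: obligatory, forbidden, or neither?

Premise 1 is O(freeze_account ⊃ ~submit_receipt); even if O(~submit_receipt) held, inferring O(freeze_account) would be affirming the consequent — invalid.
No premise or chain of K-axiom applications forces O(freeze_account), and none forces O(~freeze_account). So freeze_account is neither obligatory nor forbidden under these norms.

Neither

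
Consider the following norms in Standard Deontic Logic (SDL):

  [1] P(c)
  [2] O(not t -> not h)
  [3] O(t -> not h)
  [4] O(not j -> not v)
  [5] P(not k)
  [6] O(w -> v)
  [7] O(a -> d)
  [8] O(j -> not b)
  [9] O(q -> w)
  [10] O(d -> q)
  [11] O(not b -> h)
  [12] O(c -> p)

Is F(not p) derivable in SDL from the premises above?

Premise 12 is O(c -> p), but O(c) is not derivable from the premises (the permission P(c) asserts only not O(not c), not O(c)), so it does not yield O(p).
No other premise forces O(p). An ideal world satisfying every premise can still have not p true, so F(not p) is not derivable.

No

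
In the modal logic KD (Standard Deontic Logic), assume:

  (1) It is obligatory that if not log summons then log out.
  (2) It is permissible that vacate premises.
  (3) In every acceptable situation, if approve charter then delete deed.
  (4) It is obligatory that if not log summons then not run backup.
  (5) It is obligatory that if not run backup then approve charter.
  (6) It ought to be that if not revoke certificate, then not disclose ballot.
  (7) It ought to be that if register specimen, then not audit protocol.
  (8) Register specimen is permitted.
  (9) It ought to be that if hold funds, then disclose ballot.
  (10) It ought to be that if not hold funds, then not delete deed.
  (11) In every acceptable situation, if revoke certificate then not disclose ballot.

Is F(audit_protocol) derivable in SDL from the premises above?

No

Premise 7 is O(register_specimen → ¬audit_protocol), but O(register_specimen) is not derivable from the premises (the permission P(register_specimen) asserts only ¬O(¬register_specimen), not O(register_specimen)), so it does not yield O(¬audit_protocol).
No other premise forces O(¬audit_protocol). An ideal world satisfying every premise can still have audit_protocol true, so F(audit_protocol) is not derivable.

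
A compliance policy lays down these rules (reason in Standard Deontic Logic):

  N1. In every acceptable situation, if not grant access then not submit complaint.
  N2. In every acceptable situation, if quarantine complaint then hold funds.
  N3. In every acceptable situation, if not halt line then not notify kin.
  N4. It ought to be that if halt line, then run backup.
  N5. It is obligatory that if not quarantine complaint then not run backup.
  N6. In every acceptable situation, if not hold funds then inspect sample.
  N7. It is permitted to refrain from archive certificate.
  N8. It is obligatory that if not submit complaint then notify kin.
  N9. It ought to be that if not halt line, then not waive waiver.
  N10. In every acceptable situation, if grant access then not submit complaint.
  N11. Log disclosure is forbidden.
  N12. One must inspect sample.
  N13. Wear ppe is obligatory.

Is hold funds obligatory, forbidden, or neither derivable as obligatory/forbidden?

By case analysis on grant_access: premise 10 gives O(grant_access → ¬submit_complaint) and premise 1 gives O(¬grant_access → ¬submit_complaint), so O(¬submit_complaint) either way.
With premise 8, O(¬submit_complaint → notify_kin), the K-axiom yields O(notify_kin).
Premise 3, O(¬halt_line → ¬notify_kin), contraposes to O(notify_kin → halt_line); with O(notify_kin) we get O(halt_line).
Applying K to premise 4 (O(halt_line → run_backup)) and O(halt_line) yields O(run_backup).
The contrapositive of premise 5 (O(¬quarantine_complaint → ¬run_backup)) is O(run_backup → quarantine_complaint), and O(run_backup) is already established, so O(quarantine_complaint).
With premise 2, O(quarantine_complaint → hold_funds), the K-axiom yields O(hold_funds).
Premises 6, 7, 9, 11, 12, 13 do not contribute to this derivation.
Hence hold_funds is obligatory.

Obligatory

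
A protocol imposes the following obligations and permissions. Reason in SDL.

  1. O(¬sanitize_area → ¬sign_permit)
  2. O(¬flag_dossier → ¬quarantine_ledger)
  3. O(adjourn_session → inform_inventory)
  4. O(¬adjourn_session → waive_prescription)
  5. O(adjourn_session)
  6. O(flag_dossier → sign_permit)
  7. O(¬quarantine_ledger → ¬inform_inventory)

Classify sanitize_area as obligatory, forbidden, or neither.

Obligatory

Premise 5 gives O(adjourn_session).
With premise 3, O(adjourn_session → inform_inventory), the K-axiom yields O(inform_inventory).
Premise 7, O(¬quarantine_ledger → ¬inform_inventory), contraposes to O(inform_inventory → quarantine_ledger); with O(inform_inventory) we get O(quarantine_ledger).
Premise 2, O(¬flag_dossier → ¬quarantine_ledger), contraposes to O(quarantine_ledger → flag_dossier); with O(quarantine_ledger) we get O(flag_dossier).
With premise 6, O(flag_dossier → sign_permit), the K-axiom yields O(sign_permit).
Premise 1 is O(¬sanitize_area → ¬sign_permit); contrapositively O(sign_permit → sanitize_area). Since O(sign_permit) holds, K gives O(sanitize_area).
Premise 4 does not contribute to this derivation.
Hence sanitize_area is obligatory.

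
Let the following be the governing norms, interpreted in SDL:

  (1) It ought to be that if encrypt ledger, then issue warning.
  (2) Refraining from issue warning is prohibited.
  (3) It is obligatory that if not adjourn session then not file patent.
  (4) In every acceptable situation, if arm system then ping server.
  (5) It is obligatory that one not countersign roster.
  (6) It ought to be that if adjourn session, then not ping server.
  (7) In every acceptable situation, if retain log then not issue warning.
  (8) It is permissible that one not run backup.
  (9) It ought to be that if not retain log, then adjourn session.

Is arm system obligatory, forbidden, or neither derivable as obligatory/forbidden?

Forbidden

F(¬issue_warning) at premise 2 means O(issue_warning).
The contrapositive of premise 7 (O(retain_log → ¬issue_warning)) is O(issue_warning → ¬retain_log), and O(issue_warning) is already established, so O(¬retain_log).
With premise 9, O(¬retain_log → adjourn_session), the K-axiom yields O(adjourn_session).
Applying K to premise 6 (O(adjourn_session → ¬ping_server)) and O(adjourn_session) yields O(¬ping_server).
Premise 4, O(arm_system → ping_server), contraposes to O(¬ping_server → ¬arm_system); with O(¬ping_server) we get O(¬arm_system).
Premises 1, 3, 5, 8 do not contribute to this derivation.
Thus O(¬arm_system), which is F(arm_system): arm_system is forbidden.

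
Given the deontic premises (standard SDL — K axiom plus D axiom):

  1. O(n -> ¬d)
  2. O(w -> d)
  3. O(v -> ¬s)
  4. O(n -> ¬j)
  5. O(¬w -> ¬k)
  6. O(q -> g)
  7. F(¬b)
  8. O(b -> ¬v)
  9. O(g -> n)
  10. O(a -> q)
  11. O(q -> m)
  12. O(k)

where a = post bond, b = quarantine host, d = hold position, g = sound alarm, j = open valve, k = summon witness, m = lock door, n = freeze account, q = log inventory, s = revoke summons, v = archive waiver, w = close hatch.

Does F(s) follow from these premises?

No

Premise 3 is O(v -> ¬s), but O(v) is not derivable from the premises, so it does not yield O(¬s).
No other premise forces O(¬s). An ideal world satisfying every premise can still have s true, so F(s) is not derivable.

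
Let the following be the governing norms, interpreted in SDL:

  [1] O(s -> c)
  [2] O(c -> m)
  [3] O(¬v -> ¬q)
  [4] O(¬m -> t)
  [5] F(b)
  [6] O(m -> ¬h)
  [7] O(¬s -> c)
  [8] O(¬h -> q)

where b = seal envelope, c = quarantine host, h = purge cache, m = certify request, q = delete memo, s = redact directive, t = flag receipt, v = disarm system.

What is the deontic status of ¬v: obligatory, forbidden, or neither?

By case analysis on s: premise 1 gives O(s -> c) and premise 7 gives O(¬s -> c), so O(c) either way.
Premise 2 is O(c -> m); since O(c), deontic closure gives O(m).
With premise 6, O(m -> ¬h), the K-axiom yields O(¬h).
From O(¬h) and premise 8, O(¬h -> q), we obtain O(q).
Premise 3 is O(¬v -> ¬q); contrapositively O(q -> v). Since O(q) holds, K gives O(v).
Premises 4, 5 do not contribute to this derivation.
Thus O(v), which is F(¬v): ¬v is forbidden.

Forbidden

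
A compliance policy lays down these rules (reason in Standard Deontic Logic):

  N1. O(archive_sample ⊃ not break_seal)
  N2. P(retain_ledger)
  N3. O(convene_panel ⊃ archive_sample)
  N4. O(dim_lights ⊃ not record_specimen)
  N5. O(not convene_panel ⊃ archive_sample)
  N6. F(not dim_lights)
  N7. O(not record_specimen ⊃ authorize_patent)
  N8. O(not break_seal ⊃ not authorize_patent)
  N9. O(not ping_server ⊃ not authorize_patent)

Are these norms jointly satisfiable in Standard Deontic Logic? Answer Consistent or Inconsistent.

Premises 3 and 5 are O(convene_panel ⊃ archive_sample) and O(not convene_panel ⊃ archive_sample); every ideal world satisfies convene_panel or not convene_panel, so in either case archive_sample holds — hence O(archive_sample).
Premise 1 is O(archive_sample ⊃ not break_seal); since O(archive_sample), deontic closure gives O(not break_seal).
With premise 8, O(not break_seal ⊃ not authorize_patent), the K-axiom yields O(not authorize_patent).
Premise 7, O(not record_specimen ⊃ authorize_patent), contraposes to O(not authorize_patent ⊃ record_specimen); with O(not authorize_patent) we get O(record_specimen).
The contrapositive of premise 4 (O(dim_lights ⊃ not record_specimen)) is O(record_specimen ⊃ not dim_lights), and O(record_specimen) is already established, so O(not dim_lights).
But premise 6, F(not dim_lights), means O(dim_lights).
We now have both O(not dim_lights) and O(dim_lights) — dim_lights is simultaneously obligatory and forbidden, violating the D-axiom.

Inconsistent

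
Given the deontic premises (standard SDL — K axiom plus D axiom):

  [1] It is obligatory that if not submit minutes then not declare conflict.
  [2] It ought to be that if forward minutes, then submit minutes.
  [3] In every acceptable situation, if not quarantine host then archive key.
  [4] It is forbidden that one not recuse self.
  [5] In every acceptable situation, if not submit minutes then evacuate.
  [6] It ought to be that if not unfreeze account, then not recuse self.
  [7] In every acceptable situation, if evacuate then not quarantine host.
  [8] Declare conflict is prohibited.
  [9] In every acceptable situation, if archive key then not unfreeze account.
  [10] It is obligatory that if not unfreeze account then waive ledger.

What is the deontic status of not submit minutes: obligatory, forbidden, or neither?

Premise 4 is F(¬recuse_self), i.e. O(recuse_self).
Premise 6, O(¬unfreeze_account → ¬recuse_self), contraposes to O(recuse_self → unfreeze_account); with O(recuse_self) we get O(unfreeze_account).
Premise 9, O(archive_key → ¬unfreeze_account), contraposes to O(unfreeze_account → ¬archive_key); with O(unfreeze_account) we get O(¬archive_key).
Premise 3 is O(¬quarantine_host → archive_key); contrapositively O(¬archive_key → quarantine_host). Since O(¬archive_key) holds, K gives O(quarantine_host).
Premise 7 is O(evacuate → ¬quarantine_host); contrapositively O(quarantine_host → ¬evacuate). Since O(quarantine_host) holds, K gives O(¬evacuate).
The contrapositive of premise 5 (O(¬submit_minutes → evacuate)) is O(¬evacuate → submit_minutes), and O(¬evacuate) is already established, so O(submit_minutes).
Premises 1, 2, 8, 10 do not contribute to this derivation.
Thus O(submit_minutes), which is F(¬submit_minutes): ¬submit_minutes is forbidden.

Forbidden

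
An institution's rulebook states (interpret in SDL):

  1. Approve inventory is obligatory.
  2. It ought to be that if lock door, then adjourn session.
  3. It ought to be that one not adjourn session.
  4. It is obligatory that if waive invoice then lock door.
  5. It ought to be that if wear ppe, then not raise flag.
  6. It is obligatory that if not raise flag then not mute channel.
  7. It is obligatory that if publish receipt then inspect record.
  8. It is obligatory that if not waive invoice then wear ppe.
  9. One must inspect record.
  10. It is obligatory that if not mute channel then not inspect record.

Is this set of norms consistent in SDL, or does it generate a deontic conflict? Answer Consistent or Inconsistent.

Premise 9 states O(inspect_record) outright.
Premise 10, O(¬mute_channel → ¬inspect_record), contraposes to O(inspect_record → mute_channel); with O(inspect_record) we get O(mute_channel).
Premise 6, O(¬raise_flag → ¬mute_channel), contraposes to O(mute_channel → raise_flag); with O(mute_channel) we get O(raise_flag).
Premise 5 is O(wear_ppe → ¬raise_flag); contrapositively O(raise_flag → ¬wear_ppe). Since O(raise_flag) holds, K gives O(¬wear_ppe).
Premise 8 is O(¬waive_invoice → wear_ppe); contrapositively O(¬wear_ppe → waive_invoice). Since O(¬wear_ppe) holds, K gives O(waive_invoice).
With premise 4, O(waive_invoice → lock_door), the K-axiom yields O(lock_door).
Premise 2 is O(lock_door → adjourn_session); since O(lock_door), deontic closure gives O(adjourn_session).
But premise 3 directly asserts O(¬adjourn_session).
We now have both O(adjourn_session) and O(¬adjourn_session) — adjourn_session is simultaneously obligatory and forbidden, violating the D-axiom.

Inconsistent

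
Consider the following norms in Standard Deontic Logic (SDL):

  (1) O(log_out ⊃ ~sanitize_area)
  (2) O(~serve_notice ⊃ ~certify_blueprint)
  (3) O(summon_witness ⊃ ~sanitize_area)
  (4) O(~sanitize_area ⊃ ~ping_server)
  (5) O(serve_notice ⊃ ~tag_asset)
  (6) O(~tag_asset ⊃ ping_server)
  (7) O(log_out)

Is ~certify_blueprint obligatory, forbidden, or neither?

Obligatory

Premise 7 states O(log_out) outright.
From O(log_out) and premise 1, O(log_out ⊃ ~sanitize_area), we obtain O(~sanitize_area).
Applying K to premise 4 (O(~sanitize_area ⊃ ~ping_server)) and O(~sanitize_area) yields O(~ping_server).
Premise 6 is O(~tag_asset ⊃ ping_server); contrapositively O(~ping_server ⊃ tag_asset). Since O(~ping_server) holds, K gives O(tag_asset).
Premise 5, O(serve_notice ⊃ ~tag_asset), contraposes to O(tag_asset ⊃ ~serve_notice); with O(tag_asset) we get O(~serve_notice).
With premise 2, O(~serve_notice ⊃ ~certify_blueprint), the K-axiom yields O(~certify_blueprint).
Premise 3 does not contribute to this derivation.
Hence ~certify_blueprint is obligatory.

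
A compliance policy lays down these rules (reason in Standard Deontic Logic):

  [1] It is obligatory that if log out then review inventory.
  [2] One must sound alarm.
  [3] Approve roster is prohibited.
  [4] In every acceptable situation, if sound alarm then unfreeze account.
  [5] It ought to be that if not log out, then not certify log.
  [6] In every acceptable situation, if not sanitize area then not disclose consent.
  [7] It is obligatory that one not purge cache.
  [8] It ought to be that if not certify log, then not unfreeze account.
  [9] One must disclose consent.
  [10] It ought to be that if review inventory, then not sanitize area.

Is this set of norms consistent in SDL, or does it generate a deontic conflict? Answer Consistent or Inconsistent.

Inconsistent

Premise 2 gives O(sound_alarm).
With premise 4, O(sound_alarm → unfreeze_account), the K-axiom yields O(unfreeze_account).
Premise 8, O(¬certify_log → ¬unfreeze_account), contraposes to O(unfreeze_account → certify_log); with O(unfreeze_account) we get O(certify_log).
Premise 5 is O(¬log_out → ¬certify_log); contrapositively O(certify_log → log_out). Since O(certify_log) holds, K gives O(log_out).
With premise 1, O(log_out → review_inventory), the K-axiom yields O(review_inventory).
Applying K to premise 10 (O(review_inventory → ¬sanitize_area)) and O(review_inventory) yields O(¬sanitize_area).
From O(¬sanitize_area) and premise 6, O(¬sanitize_area → ¬disclose_consent), we obtain O(¬disclose_consent).
However, premise 9 gives O(disclose_consent).
We now have both O(¬disclose_consent) and O(disclose_consent) — disclose_consent is simultaneously obligatory and forbidden, violating the D-axiom.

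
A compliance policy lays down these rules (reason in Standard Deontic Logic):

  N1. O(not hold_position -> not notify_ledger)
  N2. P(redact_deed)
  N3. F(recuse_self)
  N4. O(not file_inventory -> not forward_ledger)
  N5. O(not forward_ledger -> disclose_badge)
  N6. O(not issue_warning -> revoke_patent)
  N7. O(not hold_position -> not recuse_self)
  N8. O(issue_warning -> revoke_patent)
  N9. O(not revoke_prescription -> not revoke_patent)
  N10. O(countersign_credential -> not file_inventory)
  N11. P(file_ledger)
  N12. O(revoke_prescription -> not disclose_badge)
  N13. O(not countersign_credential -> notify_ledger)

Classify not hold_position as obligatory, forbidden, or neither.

Forbidden

Premises 6 and 8 cover both cases: O(not issue_warning -> revoke_patent) and O(issue_warning -> revoke_patent). Since not issue_warning ∨ issue_warning is a tautology, O(revoke_patent) follows.
The contrapositive of premise 9 (O(not revoke_prescription -> not revoke_patent)) is O(revoke_patent -> revoke_prescription), and O(revoke_patent) is already established, so O(revoke_prescription).
From O(revoke_prescription) and premise 12, O(revoke_prescription -> not disclose_badge), we obtain O(not disclose_badge).
Premise 5, O(not forward_ledger -> disclose_badge), contraposes to O(not disclose_badge -> forward_ledger); with O(not disclose_badge) we get O(forward_ledger).
The contrapositive of premise 4 (O(not file_inventory -> not forward_ledger)) is O(forward_ledger -> file_inventory), and O(forward_ledger) is already established, so O(file_inventory).
Premise 10 is O(countersign_credential -> not file_inventory); contrapositively O(file_inventory -> not countersign_credential). Since O(file_inventory) holds, K gives O(not countersign_credential).
With premise 13, O(not countersign_credential -> notify_ledger), the K-axiom yields O(notify_ledger).
Premise 1 is O(not hold_position -> not notify_ledger); contrapositively O(notify_ledger -> hold_position). Since O(notify_ledger) holds, K gives O(hold_position).
Premises 2, 3, 7, 11 do not contribute to this derivation.
Thus O(hold_position), which is F(not hold_position): not hold_position is forbidden.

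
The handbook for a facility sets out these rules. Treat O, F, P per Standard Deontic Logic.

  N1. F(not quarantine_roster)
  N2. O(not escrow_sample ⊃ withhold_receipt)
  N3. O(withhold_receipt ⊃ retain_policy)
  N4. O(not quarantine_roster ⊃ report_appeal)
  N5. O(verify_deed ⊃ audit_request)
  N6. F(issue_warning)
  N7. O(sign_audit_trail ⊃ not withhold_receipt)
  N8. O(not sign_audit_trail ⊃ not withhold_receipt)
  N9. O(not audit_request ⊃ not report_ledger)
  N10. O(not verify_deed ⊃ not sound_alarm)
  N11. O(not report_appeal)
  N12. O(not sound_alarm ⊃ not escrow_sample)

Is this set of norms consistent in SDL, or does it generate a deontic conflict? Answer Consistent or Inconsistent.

Consistent

Premise 4 is O(not quarantine_roster ⊃ report_appeal), but O(not quarantine_roster) is not derivable from the premises, so it does not yield O(report_appeal).
So O(report_appeal) is not derivable, and the apparent clash with O(not report_appeal) does not arise.
A world satisfying every obligation exists (e.g. audit_request=true, escrow_sample=true, issue_warning=false, quarantine_roster=true, report_appeal=false, report_ledger=false, retain_policy=false, sign_audit_trail=false, sound_alarm=true, verify_deed=true, withhold_receipt=false); no atom is both obligatory and forbidden, so the set is consistent.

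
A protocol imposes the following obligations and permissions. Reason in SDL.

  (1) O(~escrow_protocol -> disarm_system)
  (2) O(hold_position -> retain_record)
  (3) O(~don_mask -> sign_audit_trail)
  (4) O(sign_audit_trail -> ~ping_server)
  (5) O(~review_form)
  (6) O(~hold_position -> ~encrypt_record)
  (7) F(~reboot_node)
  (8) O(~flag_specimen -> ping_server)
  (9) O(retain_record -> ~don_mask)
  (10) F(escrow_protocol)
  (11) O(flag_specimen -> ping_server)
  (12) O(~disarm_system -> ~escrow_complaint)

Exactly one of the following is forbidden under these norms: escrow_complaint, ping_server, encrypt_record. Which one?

Premises 8 and 11 cover both cases: O(~flag_specimen -> ping_server) and O(flag_specimen -> ping_server). Since ~flag_specimen ∨ flag_specimen is a tautology, O(ping_server) follows.
Premise 4, O(sign_audit_trail -> ~ping_server), contraposes to O(ping_server -> ~sign_audit_trail); with O(ping_server) we get O(~sign_audit_trail).
Premise 3, O(~don_mask -> sign_audit_trail), contraposes to O(~sign_audit_trail -> don_mask); with O(~sign_audit_trail) we get O(don_mask).
The contrapositive of premise 9 (O(retain_record -> ~don_mask)) is O(don_mask -> ~retain_record), and O(don_mask) is already established, so O(~retain_record).
Premise 2, O(hold_position -> retain_record), contraposes to O(~retain_record -> ~hold_position); with O(~retain_record) we get O(~hold_position).
Applying K to premise 6 (O(~hold_position -> ~encrypt_record)) and O(~hold_position) yields O(~encrypt_record).
So O(~encrypt_record) holds, i.e. encrypt_record is forbidden. None of the other listed options is forbidden under the premises.

encrypt_record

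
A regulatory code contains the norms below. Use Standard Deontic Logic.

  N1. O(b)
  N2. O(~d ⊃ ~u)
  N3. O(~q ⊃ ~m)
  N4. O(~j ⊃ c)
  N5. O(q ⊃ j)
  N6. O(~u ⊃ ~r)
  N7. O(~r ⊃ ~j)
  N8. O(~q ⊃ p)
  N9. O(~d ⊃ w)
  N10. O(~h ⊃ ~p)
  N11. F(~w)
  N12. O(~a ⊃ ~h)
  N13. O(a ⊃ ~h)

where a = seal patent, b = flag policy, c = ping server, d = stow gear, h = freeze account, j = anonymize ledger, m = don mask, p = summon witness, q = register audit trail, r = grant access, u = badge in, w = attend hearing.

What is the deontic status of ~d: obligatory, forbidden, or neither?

By case analysis on a: premise 13 gives O(a ⊃ ~h) and premise 12 gives O(~a ⊃ ~h), so O(~h) either way.
Premise 10 is O(~h ⊃ ~p); since O(~h), deontic closure gives O(~p).
Premise 8, O(~q ⊃ p), contraposes to O(~p ⊃ q); with O(~p) we get O(q).
From O(q) and premise 5, O(q ⊃ j), we obtain O(j).
Premise 7, O(~r ⊃ ~j), contraposes to O(j ⊃ r); with O(j) we get O(r).
The contrapositive of premise 6 (O(~u ⊃ ~r)) is O(r ⊃ u), and O(r) is already established, so O(u).
Premise 2 is O(~d ⊃ ~u); contrapositively O(u ⊃ d). Since O(u) holds, K gives O(d).
Premises 1, 3, 4, 9, 11 do not contribute to this derivation.
Thus O(d), which is F(~d): ~d is forbidden.

Forbidden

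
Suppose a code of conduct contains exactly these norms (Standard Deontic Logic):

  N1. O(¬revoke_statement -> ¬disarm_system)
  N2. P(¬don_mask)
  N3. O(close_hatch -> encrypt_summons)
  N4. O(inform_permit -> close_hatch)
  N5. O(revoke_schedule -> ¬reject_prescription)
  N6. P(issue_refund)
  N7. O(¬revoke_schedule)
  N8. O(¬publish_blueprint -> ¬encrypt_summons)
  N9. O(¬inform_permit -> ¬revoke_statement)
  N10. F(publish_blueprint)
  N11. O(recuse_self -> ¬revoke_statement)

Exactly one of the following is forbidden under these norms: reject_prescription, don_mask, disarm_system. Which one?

disarm_system

F(publish_blueprint) at premise 10 means O(¬publish_blueprint).
With premise 8, O(¬publish_blueprint -> ¬encrypt_summons), the K-axiom yields O(¬encrypt_summons).
The contrapositive of premise 3 (O(close_hatch -> encrypt_summons)) is O(¬encrypt_summons -> ¬close_hatch), and O(¬encrypt_summons) is already established, so O(¬close_hatch).
The contrapositive of premise 4 (O(inform_permit -> close_hatch)) is O(¬close_hatch -> ¬inform_permit), and O(¬close_hatch) is already established, so O(¬inform_permit).
Applying K to premise 9 (O(¬inform_permit -> ¬revoke_statement)) and O(¬inform_permit) yields O(¬revoke_statement).
With premise 1, O(¬revoke_statement -> ¬disarm_system), the K-axiom yields O(¬disarm_system).
So O(¬disarm_system) holds, i.e. disarm_system is forbidden. None of the other listed options is forbidden under the premises.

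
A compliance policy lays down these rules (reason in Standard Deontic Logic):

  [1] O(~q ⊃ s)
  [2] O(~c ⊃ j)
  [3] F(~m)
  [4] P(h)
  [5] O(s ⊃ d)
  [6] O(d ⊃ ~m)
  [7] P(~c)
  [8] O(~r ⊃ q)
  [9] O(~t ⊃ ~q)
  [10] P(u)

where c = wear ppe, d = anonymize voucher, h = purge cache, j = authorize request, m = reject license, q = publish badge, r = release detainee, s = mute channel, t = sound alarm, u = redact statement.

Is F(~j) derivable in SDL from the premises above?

Premise 2 is O(~c ⊃ j), but O(~c) is not derivable from the premises (the permission P(~c) asserts only ~O(c), not O(~c)), so it does not yield O(j).
No other premise forces O(j). An ideal world satisfying every premise can still have ~j true, so F(~j) is not derivable.

No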